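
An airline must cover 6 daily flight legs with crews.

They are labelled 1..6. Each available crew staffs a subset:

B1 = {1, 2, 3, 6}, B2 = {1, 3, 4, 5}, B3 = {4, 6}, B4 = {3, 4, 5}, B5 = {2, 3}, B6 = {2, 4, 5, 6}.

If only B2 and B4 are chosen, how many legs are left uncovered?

Union of B2, B4 = {1, 3, 4, 5}.
Not covered: 2, 6 — 2 legs.

2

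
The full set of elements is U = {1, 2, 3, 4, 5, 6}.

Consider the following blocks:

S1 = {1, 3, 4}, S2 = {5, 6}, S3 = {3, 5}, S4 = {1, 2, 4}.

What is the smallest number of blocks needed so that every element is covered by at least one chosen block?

3

S2, S3, and S4 cover everything between them: the union {1, 2, 3, 4, 5, 6} is all of U.
Only S4 contains 2, so S4 is forced; the remaining 3 elements need at least 2 more blocks (each remaining block adds at most 2) — so at least 3 blocks are needed, and 3 is optimal.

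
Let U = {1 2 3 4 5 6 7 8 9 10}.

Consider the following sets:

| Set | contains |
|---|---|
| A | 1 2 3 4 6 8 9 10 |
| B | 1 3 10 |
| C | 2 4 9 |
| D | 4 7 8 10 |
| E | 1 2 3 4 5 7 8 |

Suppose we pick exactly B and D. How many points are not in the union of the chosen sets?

Union of B, D = {1, 3, 4, 7, 8, 10}.
Not covered: 2, 5, 6, 9 — 4 points.

4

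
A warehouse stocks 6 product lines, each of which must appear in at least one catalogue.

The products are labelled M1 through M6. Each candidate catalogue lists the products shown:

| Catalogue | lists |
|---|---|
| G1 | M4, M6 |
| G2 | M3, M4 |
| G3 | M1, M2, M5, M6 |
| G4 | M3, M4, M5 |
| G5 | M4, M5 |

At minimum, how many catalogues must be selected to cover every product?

2

Take {G3, G4}. Their union is {M1, M2, M3, M4, M5, M6}, which is all 6 products.
No single catalogue has all 6 products (the largest, G3, has 4), so 2 is optimal.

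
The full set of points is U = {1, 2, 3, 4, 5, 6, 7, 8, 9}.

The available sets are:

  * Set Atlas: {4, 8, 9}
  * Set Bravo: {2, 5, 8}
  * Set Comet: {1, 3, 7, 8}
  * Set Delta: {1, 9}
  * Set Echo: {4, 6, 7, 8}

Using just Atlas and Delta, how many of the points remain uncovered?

5

Union of Atlas, Delta = {1, 4, 8, 9}.
Not covered: 2, 3, 5, 6, 7 — 5 points.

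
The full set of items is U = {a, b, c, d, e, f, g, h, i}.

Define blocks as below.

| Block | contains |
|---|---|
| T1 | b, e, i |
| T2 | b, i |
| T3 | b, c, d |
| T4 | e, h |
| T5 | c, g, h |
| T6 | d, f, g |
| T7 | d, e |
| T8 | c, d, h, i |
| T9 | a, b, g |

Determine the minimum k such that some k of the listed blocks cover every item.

T4 and T6 and T8 and T9 together: T4 ∪ T6 ∪ T8 ∪ T9 = {a, b, c, d, e, f, g, h, i} — every item is covered.
No 3 of the 9 blocks cover everything (all 84 combinations miss at least one item), so 4 is optimal.

4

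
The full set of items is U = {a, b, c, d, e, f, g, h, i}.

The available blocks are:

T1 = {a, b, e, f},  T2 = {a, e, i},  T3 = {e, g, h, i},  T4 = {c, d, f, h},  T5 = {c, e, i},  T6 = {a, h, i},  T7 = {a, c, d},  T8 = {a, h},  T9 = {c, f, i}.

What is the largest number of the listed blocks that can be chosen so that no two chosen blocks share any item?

2

T2, T4 are pairwise disjoint (T2={a,e,i}; T4={c,d,f,h}).
Every remaining block overlaps one of these, and no 3 of the listed blocks are pairwise disjoint, so 2 is the maximum.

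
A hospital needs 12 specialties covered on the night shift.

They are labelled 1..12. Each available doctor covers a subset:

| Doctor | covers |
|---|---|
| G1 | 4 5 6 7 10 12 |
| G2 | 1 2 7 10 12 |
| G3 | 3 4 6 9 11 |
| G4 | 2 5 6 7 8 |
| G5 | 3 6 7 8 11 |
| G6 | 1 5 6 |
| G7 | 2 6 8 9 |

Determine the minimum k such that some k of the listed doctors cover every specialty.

Take {G2, G3, G4}. Their union is {1, 2, 3, 4, 5, 6, 7, 8, 9, 10, 11, 12}, which is all 12 specialties.
No 2 of the 7 doctors cover everything (all 21 combinations miss at least one specialty), so 3 is optimal.

3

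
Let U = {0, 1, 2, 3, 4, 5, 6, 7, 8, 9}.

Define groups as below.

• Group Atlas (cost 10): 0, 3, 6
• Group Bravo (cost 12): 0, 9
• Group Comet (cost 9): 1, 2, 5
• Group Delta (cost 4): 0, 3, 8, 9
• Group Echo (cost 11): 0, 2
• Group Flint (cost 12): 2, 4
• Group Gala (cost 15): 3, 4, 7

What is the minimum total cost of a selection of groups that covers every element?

Atlas, Comet, Delta, Gala together cover every element (Atlas ∪ Comet ∪ Delta ∪ Gala = {0, 1, 2, 3, 4, 5, 6, 7, 8, 9}); total cost 10 + 9 + 4 + 15 = 38.
No covering selection has total cost below 38.

38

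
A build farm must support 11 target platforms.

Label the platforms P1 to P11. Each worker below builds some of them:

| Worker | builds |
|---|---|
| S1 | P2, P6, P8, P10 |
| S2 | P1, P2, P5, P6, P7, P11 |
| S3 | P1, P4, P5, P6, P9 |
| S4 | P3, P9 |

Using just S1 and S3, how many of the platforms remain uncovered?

Union of S1, S3 = {P1, P2, P4, P5, P6, P8, P9, P10}.
Not covered: P3, P7, P11 — 3 platforms.

3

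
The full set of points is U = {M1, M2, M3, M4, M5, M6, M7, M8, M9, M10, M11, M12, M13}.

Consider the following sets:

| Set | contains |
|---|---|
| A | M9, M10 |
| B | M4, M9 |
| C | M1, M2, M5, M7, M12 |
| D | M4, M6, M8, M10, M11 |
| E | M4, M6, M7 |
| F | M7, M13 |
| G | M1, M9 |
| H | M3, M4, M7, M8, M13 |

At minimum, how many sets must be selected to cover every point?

Take {B, C, D, H}. Their union is {M1, M2, M3, M4, M5, M6, M7, M8, M9, M10, M11, M12, M13}, which is all 13 points.
No 3 of the 8 sets cover everything (all 56 combinations miss at least one point), so 4 is optimal.

4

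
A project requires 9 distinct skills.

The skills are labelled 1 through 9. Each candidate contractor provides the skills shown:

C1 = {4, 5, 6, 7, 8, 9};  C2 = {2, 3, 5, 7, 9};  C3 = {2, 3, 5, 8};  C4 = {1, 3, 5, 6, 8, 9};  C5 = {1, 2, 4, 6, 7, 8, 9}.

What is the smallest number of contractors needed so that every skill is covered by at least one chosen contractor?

2

Take {C3, C5}. Their union is {1, 2, 3, 4, 5, 6, 7, 8, 9}, which is all 9 skills.
No single contractor has all 9 skills (the largest, C5, has 7), so 2 is optimal.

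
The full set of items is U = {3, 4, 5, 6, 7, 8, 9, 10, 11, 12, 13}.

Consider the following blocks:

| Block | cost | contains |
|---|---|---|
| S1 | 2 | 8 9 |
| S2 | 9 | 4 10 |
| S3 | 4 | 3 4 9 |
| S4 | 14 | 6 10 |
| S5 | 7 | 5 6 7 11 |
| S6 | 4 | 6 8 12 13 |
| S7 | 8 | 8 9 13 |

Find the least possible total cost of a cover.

24

S2, S3, S5, S6 together cover every item (S2 ∪ S3 ∪ S5 ∪ S6 = {3, 4, 5, 6, 7, 8, 9, 10, 11, 12, 13}); total cost 9 + 4 + 7 + 4 = 24.
The greedy pick S1, S6, S3, S5, S2 costs 26; no covering selection beats 24.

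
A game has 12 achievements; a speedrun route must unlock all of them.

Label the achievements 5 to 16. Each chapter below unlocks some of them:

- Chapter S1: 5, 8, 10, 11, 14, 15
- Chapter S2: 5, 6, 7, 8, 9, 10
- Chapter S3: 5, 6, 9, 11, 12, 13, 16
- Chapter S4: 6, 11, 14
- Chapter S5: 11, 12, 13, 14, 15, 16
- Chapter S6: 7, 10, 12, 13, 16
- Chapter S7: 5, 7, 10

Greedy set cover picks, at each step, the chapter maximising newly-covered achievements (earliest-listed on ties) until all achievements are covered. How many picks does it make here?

3

Greedy: pick S3 (covers 7 new) → pick S1 (covers 4 new) → pick S2 (covers 1 new). Total picks: 3.
(The true minimum cover uses only 2 chapters, so greedy is not optimal here.)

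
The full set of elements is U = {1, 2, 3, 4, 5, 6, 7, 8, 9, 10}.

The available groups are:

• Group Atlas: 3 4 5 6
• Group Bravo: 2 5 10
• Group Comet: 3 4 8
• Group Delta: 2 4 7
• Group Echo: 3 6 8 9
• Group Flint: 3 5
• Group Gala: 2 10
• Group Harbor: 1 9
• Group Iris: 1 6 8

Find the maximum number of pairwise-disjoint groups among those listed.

3

Atlas, Gala, Harbor are pairwise disjoint (Atlas={3,4,5,6}; Gala={2,10}; Harbor={1,9}).
Every remaining group overlaps one of these, and no 4 of the listed groups are pairwise disjoint, so 3 is the maximum.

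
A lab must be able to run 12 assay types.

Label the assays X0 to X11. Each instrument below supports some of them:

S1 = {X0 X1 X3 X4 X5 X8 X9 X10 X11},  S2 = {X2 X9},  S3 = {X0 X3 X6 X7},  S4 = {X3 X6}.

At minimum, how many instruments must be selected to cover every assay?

3

S1 and S2 and S3 together: S1 ∪ S2 ∪ S3 = {X0, X1, X2, X3, X4, X5, X6, X7, X8, X9, X10, X11} — every assay is covered.
Only S1 contains X1, so S1 is forced; the remaining 3 assays need at least 2 more instruments (each remaining instrument adds at most 2) — so at least 3 instruments are needed, and 3 is optimal.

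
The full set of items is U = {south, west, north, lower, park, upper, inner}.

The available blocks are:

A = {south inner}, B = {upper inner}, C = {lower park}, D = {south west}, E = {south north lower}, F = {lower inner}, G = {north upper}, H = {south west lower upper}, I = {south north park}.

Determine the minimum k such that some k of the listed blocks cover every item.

F and H and I together: F ∪ H ∪ I = {south, west, north, lower, park, upper, inner} — every item is covered.
No 2 of the 9 blocks cover everything (all 36 combinations miss at least one item), so 3 is optimal.

3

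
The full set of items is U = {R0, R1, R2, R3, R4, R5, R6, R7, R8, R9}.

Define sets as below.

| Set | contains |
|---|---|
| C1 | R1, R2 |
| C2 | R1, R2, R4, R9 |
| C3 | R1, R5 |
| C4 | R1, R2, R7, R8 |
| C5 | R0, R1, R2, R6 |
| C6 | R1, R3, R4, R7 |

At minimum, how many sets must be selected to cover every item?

Take {C2, C3, C4, C5, C6}. Their union is {R0, R1, R2, R3, R4, R5, R6, R7, R8, R9}, which is all 10 items.
No 4 of the 6 sets cover everything (all 15 combinations miss at least one item), so 5 is optimal.

5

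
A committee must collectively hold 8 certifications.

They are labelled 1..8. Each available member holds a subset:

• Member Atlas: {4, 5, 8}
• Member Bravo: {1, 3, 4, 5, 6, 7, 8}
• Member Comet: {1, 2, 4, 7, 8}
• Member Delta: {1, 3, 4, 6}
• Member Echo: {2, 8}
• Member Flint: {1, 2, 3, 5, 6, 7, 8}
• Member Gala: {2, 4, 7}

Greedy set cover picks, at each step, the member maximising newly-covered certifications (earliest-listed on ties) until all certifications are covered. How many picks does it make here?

2

Greedy: pick Bravo (covers 7 new) → pick Comet (covers 1 new). Total picks: 2.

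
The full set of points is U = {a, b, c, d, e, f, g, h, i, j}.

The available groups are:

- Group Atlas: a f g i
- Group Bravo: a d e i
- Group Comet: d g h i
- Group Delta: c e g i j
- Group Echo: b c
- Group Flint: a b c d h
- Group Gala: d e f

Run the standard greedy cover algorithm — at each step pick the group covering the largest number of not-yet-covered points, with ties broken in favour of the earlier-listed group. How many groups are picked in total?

3

Greedy: pick Delta (covers 5 new) → pick Flint (covers 4 new) → pick Atlas (covers 1 new). Total picks: 3.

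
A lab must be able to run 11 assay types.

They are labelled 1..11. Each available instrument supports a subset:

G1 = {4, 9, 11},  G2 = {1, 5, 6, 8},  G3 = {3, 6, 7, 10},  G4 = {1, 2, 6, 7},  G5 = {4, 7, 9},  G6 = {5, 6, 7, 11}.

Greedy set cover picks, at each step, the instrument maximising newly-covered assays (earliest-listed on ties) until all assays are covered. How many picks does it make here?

Greedy: pick G2 (covers 4 new) → pick G1 (covers 3 new) → pick G3 (covers 3 new) → pick G4 (covers 1 new). Total picks: 4.

4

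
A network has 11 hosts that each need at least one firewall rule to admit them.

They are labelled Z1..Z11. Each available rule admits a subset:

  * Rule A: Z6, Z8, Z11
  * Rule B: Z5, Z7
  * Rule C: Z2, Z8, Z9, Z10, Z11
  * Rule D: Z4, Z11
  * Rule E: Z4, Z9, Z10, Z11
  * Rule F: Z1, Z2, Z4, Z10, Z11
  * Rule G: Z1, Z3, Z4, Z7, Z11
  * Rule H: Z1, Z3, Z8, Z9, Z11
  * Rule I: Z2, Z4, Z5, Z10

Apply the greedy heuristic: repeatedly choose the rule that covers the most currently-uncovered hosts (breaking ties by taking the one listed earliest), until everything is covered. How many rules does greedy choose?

Greedy: pick C (covers 5 new) → pick G (covers 4 new) → pick A (covers 1 new) → pick B (covers 1 new). Total picks: 4.

4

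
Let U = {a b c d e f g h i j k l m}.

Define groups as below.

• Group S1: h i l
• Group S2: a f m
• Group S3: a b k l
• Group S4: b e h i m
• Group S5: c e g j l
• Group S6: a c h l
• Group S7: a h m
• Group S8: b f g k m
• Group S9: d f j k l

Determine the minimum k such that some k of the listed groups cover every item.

4

S4, S5, S6, and S9 cover everything between them: the union {a, b, c, d, e, f, g, h, i, j, k, l, m} is all of U.
No 3 of the 9 groups cover everything (all 84 combinations miss at least one item), so 4 is optimal.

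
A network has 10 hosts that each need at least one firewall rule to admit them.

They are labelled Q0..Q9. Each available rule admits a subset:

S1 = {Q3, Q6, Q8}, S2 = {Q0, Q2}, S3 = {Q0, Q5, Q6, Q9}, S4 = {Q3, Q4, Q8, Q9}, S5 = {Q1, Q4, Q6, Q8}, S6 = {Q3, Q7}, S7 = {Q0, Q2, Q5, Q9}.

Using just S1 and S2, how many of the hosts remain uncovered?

Union of S1, S2 = {Q0, Q2, Q3, Q6, Q8}.
Not covered: Q1, Q4, Q5, Q7, Q9 — 5 hosts.

5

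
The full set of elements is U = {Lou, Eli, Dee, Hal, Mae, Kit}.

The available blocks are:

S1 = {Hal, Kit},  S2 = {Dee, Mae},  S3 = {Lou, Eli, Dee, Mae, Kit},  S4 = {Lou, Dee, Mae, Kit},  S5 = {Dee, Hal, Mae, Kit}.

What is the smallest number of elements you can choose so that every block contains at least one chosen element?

Take H = {Hal, Mae}. Each listed block contains at least one of these, so H is a hitting set of size 2.
The blocks S1, S2 are pairwise disjoint, so any hitting set needs a separate element for each — at least 2. Hence 2 is optimal.

2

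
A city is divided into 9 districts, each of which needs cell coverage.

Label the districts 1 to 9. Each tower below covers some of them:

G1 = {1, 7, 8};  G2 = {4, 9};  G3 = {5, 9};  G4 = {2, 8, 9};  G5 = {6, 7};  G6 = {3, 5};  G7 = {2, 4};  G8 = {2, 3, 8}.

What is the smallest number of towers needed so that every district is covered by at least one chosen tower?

G1 and G3 and G5 and G7 and G8 together: G1 ∪ G3 ∪ G5 ∪ G7 ∪ G8 = {1, 2, 3, 4, 5, 6, 7, 8, 9} — every district is covered.
No 4 of the 8 towers cover everything (all 70 combinations miss at least one district), so 5 is optimal.

5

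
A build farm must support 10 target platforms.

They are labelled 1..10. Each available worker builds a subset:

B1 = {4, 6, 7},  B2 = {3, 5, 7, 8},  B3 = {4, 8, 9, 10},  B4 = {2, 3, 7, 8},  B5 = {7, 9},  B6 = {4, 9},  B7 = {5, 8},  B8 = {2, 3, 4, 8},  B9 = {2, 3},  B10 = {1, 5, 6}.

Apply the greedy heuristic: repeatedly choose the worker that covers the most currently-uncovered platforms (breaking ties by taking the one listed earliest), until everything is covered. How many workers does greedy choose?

4

Greedy: pick B2 (covers 4 new) → pick B3 (covers 3 new) → pick B10 (covers 2 new) → pick B4 (covers 1 new). Total picks: 4.
(The true minimum cover uses only 3 workers, so greedy is not optimal here.)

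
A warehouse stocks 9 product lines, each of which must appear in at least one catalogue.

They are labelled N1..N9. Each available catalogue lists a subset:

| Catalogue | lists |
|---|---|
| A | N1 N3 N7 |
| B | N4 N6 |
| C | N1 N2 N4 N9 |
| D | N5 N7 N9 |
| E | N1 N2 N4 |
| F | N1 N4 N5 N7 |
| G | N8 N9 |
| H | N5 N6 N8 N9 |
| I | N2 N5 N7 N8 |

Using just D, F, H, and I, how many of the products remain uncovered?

1

Union of D, F, H, I = {N1, N2, N4, N5, N6, N7, N8, N9}.
Not covered: N3 — 1 product.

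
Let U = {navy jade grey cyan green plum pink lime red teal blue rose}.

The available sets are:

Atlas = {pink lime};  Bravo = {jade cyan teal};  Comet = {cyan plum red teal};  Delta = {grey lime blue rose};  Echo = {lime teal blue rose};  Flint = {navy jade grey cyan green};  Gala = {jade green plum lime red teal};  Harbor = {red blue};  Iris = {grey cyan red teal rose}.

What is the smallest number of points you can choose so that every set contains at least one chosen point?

3

H = {cyan, lime, blue} meets every set (each contains at least one member of H), and |H| = 3.
The sets Atlas, Bravo, Harbor are pairwise disjoint, so any hitting set needs a separate point for each — at least 3. Hence 3 is optimal.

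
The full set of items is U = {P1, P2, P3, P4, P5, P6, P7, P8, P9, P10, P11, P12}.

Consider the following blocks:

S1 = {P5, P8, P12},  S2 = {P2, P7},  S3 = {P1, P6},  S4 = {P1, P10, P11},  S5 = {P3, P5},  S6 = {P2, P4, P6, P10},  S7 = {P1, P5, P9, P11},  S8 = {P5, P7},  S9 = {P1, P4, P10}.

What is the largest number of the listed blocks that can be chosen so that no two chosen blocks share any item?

3

S2, S5, S9 are pairwise disjoint (S2={P2,P7}; S5={P3,P5}; S9={P1,P4,P10}).
Every remaining block overlaps one of these, and no 4 of the listed blocks are pairwise disjoint, so 3 is the maximum.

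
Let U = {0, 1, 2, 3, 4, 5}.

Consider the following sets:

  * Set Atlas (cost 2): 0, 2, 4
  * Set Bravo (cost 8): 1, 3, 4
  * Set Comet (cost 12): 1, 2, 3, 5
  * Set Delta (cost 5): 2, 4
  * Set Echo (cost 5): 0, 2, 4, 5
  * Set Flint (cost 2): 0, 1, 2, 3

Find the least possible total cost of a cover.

Echo, Flint together cover every point (Echo ∪ Flint = {0, 1, 2, 3, 4, 5}); total cost 5 + 2 = 7.
The greedy pick Flint, Atlas, Echo costs 9; no covering selection beats 7.

7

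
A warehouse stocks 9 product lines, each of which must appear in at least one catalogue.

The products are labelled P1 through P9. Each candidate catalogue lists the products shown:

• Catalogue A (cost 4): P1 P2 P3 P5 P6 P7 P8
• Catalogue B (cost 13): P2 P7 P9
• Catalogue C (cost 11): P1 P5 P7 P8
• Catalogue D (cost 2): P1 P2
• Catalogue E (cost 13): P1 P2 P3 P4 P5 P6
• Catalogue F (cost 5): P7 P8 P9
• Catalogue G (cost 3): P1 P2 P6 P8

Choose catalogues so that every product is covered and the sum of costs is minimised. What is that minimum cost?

E, F together cover every product (E ∪ F = {P1, P2, P3, P4, P5, P6, P7, P8, P9}); total cost 13 + 5 = 18.
The greedy pick A, F, E costs 22; no covering selection beats 18.

18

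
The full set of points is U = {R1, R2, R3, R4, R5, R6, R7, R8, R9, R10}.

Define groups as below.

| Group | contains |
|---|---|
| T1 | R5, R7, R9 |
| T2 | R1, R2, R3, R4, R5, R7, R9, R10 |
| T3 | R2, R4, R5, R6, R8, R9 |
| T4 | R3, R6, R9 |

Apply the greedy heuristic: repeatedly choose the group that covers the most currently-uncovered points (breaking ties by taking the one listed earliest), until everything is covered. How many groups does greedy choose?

2

Greedy: pick T2 (covers 8 new) → pick T3 (covers 2 new). Total picks: 2.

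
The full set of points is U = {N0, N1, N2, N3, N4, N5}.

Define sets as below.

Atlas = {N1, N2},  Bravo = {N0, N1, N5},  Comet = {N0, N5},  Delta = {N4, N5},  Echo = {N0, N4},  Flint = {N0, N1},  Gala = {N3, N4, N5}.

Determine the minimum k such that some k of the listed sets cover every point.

Take {Atlas, Echo, Gala}. Their union is {N0, N1, N2, N3, N4, N5}, which is all 6 points.
Only Atlas contains N2, so Atlas is forced; the remaining 4 points need at least 2 more sets (each remaining set adds at most 3) — so at least 3 sets are needed, and 3 is optimal.

3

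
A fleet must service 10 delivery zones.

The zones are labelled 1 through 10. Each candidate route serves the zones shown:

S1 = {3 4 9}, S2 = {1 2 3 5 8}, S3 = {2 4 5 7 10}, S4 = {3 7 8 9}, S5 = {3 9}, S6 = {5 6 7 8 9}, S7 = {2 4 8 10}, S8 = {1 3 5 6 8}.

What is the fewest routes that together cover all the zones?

3

S3 and S4 and S8 together: S3 ∪ S4 ∪ S8 = {1, 2, 3, 4, 5, 6, 7, 8, 9, 10} — every zone is covered.
No 2 of the 8 routes cover everything (all 28 combinations miss at least one zone), so 3 is optimal.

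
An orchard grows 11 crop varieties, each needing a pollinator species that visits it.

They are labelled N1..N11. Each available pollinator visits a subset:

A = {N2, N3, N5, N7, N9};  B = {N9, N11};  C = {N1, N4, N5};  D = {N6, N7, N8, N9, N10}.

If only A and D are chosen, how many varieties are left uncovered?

3

Union of A, D = {N2, N3, N5, N6, N7, N8, N9, N10}.
Not covered: N1, N4, N11 — 3 varieties.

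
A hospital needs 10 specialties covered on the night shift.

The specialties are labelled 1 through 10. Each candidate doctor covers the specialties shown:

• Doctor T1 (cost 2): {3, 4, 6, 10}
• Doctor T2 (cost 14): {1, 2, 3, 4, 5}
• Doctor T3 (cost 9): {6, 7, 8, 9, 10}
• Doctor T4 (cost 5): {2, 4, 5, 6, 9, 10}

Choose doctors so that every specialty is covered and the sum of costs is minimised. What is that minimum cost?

23

T2, T3 together cover every specialty (T2 ∪ T3 = {1, 2, 3, 4, 5, 6, 7, 8, 9, 10}); total cost 14 + 9 = 23.
The greedy pick T1, T4, T3, T2 costs 30; no covering selection beats 23.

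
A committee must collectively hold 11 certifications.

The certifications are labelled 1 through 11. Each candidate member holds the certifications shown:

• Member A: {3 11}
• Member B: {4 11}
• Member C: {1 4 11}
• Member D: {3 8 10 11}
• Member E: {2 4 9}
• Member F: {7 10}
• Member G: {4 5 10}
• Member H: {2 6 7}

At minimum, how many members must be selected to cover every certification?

C and D and E and G and H together: C ∪ D ∪ E ∪ G ∪ H = {1, 2, 3, 4, 5, 6, 7, 8, 9, 10, 11} — every certification is covered.
No 4 of the 8 members cover everything (all 70 combinations miss at least one certification), so 5 is optimal.

5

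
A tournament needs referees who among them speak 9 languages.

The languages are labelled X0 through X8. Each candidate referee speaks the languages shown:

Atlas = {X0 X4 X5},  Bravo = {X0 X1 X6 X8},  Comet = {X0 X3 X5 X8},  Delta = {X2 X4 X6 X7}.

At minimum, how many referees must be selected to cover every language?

Bravo and Comet and Delta together: Bravo ∪ Comet ∪ Delta = {X0, X1, X2, X3, X4, X5, X6, X7, X8} — every language is covered.
Each referee has at most 4 languages, and 2·4 = 8 < 9 — so at least 3 referees are needed, and 3 is optimal.

3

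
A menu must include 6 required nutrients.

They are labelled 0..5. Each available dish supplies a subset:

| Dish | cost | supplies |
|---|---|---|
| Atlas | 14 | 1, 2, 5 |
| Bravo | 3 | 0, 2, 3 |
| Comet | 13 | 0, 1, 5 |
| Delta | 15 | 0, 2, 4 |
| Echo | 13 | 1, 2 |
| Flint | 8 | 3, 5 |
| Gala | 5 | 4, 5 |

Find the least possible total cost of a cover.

Bravo, Comet, Gala together cover every nutrient (Bravo ∪ Comet ∪ Gala = {0, 1, 2, 3, 4, 5}); total cost 3 + 13 + 5 = 21.
No covering selection has total cost below 21.

21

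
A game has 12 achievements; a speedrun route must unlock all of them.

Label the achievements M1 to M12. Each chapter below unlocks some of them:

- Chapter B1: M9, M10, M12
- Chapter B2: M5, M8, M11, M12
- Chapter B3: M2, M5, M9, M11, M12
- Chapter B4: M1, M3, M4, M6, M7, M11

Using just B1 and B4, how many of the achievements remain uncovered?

Union of B1, B4 = {M1, M3, M4, M6, M7, M9, M10, M11, M12}.
Not covered: M2, M5, M8 — 3 achievements.

3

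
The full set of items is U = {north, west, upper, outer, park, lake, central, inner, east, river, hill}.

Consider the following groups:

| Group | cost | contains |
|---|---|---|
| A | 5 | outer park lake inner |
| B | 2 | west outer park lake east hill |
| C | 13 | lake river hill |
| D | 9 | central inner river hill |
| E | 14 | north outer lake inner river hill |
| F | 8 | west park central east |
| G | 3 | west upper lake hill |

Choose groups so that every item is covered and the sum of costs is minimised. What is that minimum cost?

25

E, F, G together cover every item (E ∪ F ∪ G = {north, west, upper, outer, park, lake, central, inner, east, river, hill}); total cost 14 + 8 + 3 = 25.
The greedy pick B, D, G, E costs 28; no covering selection beats 25.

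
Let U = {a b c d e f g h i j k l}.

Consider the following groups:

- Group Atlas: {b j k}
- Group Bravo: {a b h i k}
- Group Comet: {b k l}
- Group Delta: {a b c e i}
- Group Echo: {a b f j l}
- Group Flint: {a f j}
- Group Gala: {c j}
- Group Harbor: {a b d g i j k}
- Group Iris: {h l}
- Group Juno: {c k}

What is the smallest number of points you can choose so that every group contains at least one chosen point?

4

The 4 points {b, h, j, k} hit every group.
No choice of 3 points meets every group, so 4 is the minimum.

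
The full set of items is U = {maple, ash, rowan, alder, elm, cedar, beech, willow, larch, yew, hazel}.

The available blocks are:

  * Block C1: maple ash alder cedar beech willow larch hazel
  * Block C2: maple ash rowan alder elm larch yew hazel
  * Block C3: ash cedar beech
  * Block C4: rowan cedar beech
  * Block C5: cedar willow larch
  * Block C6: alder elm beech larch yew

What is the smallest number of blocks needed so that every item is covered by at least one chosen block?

Take {C1, C2}. Their union is {maple, ash, rowan, alder, elm, cedar, beech, willow, larch, yew, hazel}, which is all 11 items.
No single block has all 11 items (the largest, C1, has 8), so 2 is optimal.

2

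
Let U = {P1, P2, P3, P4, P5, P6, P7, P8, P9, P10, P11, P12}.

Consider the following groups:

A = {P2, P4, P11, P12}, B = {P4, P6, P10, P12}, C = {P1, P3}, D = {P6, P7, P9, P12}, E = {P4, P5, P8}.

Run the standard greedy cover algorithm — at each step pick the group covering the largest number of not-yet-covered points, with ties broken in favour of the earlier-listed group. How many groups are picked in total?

Greedy: pick A (covers 4 new) → pick D (covers 3 new) → pick C (covers 2 new) → pick E (covers 2 new) → pick B (covers 1 new). Total picks: 5.

5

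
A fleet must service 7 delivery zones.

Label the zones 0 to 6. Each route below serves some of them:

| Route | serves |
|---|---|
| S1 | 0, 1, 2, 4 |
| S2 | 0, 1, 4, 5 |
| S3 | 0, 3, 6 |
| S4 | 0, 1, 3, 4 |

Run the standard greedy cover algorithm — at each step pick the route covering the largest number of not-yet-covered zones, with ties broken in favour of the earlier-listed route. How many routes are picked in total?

Greedy: pick S1 (covers 4 new) → pick S3 (covers 2 new) → pick S2 (covers 1 new). Total picks: 3.

3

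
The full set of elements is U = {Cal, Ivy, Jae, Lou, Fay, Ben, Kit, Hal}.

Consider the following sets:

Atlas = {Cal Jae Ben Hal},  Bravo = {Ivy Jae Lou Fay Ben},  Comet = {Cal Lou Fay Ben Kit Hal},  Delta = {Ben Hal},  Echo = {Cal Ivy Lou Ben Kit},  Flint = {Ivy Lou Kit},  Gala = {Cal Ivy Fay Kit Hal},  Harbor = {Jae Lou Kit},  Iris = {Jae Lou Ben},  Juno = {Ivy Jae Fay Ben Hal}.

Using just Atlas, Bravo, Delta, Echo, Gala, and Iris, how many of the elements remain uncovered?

Union of Atlas, Bravo, Delta, Echo, Gala, Iris = {Cal, Ivy, Jae, Lou, Fay, Ben, Kit, Hal} — that's every element, so 0 are uncovered.

0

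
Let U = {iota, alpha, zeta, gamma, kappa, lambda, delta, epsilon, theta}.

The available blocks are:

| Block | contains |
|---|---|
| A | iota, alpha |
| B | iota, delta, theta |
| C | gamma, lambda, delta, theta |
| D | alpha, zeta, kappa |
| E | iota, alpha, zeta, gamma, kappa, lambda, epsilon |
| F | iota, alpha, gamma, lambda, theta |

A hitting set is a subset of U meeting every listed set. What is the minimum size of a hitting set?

H = {alpha, theta} meets every block (each contains at least one member of H), and |H| = 2.
The blocks C, D are pairwise disjoint, so any hitting set needs a separate element for each — at least 2. Hence 2 is optimal.

2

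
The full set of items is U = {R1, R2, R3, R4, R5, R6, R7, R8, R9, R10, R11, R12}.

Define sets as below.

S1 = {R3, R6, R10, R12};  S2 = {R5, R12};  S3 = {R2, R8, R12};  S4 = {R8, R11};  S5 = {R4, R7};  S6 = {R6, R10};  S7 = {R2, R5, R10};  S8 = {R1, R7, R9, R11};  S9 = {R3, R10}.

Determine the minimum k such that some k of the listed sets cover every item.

5

S1 and S4 and S5 and S7 and S8 together: S1 ∪ S4 ∪ S5 ∪ S7 ∪ S8 = {R1, R2, R3, R4, R5, R6, R7, R8, R9, R10, R11, R12} — every item is covered.
No 4 of the 9 sets cover everything (all 126 combinations miss at least one item), so 5 is optimal.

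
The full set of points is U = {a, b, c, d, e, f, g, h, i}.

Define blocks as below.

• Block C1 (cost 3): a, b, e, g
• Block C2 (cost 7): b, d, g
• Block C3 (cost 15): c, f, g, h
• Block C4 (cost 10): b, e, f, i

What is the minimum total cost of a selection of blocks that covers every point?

35

C1, C2, C3, C4 together cover every point (C1 ∪ C2 ∪ C3 ∪ C4 = {a, b, c, d, e, f, g, h, i}); total cost 3 + 7 + 15 + 10 = 35.
No covering selection has total cost below 35.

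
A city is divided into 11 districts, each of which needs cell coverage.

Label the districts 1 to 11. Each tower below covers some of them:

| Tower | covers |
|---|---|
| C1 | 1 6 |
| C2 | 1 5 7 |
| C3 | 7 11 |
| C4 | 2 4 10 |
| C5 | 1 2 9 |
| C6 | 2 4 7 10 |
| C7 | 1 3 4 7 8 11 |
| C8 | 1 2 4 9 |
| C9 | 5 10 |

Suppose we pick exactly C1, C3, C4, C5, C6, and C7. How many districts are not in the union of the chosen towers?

1

Union of C1, C3, C4, C5, C6, C7 = {1, 2, 3, 4, 6, 7, 8, 9, 10, 11}.
Not covered: 5 — 1 district.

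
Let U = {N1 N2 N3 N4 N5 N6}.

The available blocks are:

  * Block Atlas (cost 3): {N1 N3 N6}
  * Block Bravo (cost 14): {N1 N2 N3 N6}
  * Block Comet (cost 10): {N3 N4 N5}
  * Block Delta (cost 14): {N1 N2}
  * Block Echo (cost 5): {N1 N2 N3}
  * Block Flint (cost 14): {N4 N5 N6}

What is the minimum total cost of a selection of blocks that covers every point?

Atlas, Comet, Echo together cover every point (Atlas ∪ Comet ∪ Echo = {N1, N2, N3, N4, N5, N6}); total cost 3 + 10 + 5 = 18.
No covering selection has total cost below 18.

18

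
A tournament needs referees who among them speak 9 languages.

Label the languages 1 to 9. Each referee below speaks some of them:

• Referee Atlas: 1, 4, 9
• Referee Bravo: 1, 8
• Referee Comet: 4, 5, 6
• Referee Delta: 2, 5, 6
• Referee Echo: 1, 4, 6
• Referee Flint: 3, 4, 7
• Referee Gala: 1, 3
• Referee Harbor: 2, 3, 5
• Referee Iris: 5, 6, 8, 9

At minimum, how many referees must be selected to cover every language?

4

Take {Atlas, Flint, Harbor, Iris}. Their union is {1, 2, 3, 4, 5, 6, 7, 8, 9}, which is all 9 languages.
No 3 of the 9 referees cover everything (all 84 combinations miss at least one language), so 4 is optimal.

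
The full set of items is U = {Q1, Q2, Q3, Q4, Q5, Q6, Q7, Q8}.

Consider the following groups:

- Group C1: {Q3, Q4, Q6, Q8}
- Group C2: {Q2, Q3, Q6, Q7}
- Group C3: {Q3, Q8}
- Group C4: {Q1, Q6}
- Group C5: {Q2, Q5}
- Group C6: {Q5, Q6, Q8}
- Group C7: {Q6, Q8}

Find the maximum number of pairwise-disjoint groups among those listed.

3

C3, C4, C5 are pairwise disjoint (C3={Q3,Q8}; C4={Q1,Q6}; C5={Q2,Q5}).
Every remaining group overlaps one of these, and no 4 of the listed groups are pairwise disjoint, so 3 is the maximum.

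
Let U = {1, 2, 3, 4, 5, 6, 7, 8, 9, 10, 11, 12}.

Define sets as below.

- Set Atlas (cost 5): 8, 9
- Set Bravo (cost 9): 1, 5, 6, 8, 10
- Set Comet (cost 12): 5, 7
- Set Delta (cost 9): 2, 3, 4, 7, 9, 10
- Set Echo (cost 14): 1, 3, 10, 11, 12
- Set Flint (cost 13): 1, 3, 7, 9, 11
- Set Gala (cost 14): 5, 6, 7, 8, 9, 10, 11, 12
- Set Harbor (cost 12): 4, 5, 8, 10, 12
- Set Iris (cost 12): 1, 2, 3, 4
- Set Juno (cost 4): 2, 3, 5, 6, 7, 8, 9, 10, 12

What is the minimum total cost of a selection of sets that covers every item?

Gala, Iris together cover every item (Gala ∪ Iris = {1, 2, 3, 4, 5, 6, 7, 8, 9, 10, 11, 12}); total cost 14 + 12 = 26.
The greedy pick Juno, Iris, Flint costs 29; no covering selection beats 26.

26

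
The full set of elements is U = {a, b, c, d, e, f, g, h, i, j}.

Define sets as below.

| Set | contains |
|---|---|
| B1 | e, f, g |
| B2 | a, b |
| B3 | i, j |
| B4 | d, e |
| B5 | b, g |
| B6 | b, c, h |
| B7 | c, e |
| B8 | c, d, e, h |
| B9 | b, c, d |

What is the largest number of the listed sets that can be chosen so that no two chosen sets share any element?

3

B2, B3, B8 are pairwise disjoint (B2={a,b}; B3={i,j}; B8={c,d,e,h}).
Every remaining set overlaps one of these, and no 4 of the listed sets are pairwise disjoint, so 3 is the maximum.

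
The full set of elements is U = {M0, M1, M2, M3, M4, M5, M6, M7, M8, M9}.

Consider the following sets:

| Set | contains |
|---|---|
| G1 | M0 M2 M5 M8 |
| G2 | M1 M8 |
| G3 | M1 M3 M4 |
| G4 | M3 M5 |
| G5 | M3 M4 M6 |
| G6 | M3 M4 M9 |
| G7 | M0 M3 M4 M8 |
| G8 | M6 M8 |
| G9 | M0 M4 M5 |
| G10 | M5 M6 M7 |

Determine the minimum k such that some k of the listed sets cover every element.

4

Take {G1, G2, G6, G10}. Their union is {M0, M1, M2, M3, M4, M5, M6, M7, M8, M9}, which is all 10 elements.
No 3 of the 10 sets cover everything (all 120 combinations miss at least one element), so 4 is optimal.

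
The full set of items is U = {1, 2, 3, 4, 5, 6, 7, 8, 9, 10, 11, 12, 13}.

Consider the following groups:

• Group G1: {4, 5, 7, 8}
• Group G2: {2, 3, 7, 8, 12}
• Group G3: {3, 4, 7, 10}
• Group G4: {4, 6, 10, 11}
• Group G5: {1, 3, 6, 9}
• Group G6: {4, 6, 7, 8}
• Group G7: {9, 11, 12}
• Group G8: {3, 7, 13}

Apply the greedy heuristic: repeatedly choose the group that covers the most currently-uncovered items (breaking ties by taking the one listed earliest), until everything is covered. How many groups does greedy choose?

Greedy: pick G2 (covers 5 new) → pick G4 (covers 4 new) → pick G5 (covers 2 new) → pick G1 (covers 1 new) → pick G8 (covers 1 new). Total picks: 5.

5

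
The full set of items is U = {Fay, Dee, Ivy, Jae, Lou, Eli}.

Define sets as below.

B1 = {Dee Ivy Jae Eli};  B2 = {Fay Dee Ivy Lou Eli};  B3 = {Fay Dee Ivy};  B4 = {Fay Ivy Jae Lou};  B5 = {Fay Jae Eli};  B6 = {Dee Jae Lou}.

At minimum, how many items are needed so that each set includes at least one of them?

2

H = {Dee, Jae} meets every set (each contains at least one member of H), and |H| = 2.
No single item lies in every set, so at least 2 are needed and 2 is optimal.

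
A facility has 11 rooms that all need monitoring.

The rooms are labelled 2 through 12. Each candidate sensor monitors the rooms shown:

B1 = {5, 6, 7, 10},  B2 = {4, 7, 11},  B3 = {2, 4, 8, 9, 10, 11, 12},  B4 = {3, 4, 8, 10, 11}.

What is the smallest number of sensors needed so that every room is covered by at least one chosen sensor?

3

Take {B1, B3, B4}. Their union is {2, 3, 4, 5, 6, 7, 8, 9, 10, 11, 12}, which is all 11 rooms.
Only B3 contains 2, so B3 is forced; the remaining 4 rooms need at least 2 more sensors (each remaining sensor adds at most 3) — so at least 3 sensors are needed, and 3 is optimal.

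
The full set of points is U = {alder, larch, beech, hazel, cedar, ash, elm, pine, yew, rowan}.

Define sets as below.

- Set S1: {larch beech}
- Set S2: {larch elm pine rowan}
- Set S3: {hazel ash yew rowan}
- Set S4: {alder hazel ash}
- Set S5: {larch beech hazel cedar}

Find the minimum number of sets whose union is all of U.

S2 and S3 and S4 and S5 together: S2 ∪ S3 ∪ S4 ∪ S5 = {alder, larch, beech, hazel, cedar, ash, elm, pine, yew, rowan} — every point is covered.
No 3 of the 5 sets cover everything (all 10 combinations miss at least one point), so 4 is optimal.

4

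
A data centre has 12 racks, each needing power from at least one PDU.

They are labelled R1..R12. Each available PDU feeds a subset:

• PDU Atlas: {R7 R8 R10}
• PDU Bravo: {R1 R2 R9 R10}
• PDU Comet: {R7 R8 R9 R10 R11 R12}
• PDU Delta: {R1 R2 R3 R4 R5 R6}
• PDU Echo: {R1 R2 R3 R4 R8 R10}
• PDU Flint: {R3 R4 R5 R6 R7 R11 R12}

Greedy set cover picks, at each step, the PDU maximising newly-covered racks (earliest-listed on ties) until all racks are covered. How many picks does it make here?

3

Greedy: pick Flint (covers 7 new) → pick Bravo (covers 4 new) → pick Atlas (covers 1 new). Total picks: 3.
(The true minimum cover uses only 2 PDUs, so greedy is not optimal here.)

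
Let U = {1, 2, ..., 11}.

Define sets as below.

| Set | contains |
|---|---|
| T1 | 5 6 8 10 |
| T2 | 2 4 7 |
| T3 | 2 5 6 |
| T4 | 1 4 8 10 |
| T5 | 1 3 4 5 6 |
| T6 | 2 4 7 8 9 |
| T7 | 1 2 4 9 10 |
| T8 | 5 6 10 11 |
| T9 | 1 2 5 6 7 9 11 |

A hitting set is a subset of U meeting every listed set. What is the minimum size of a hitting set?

The 2 points {4, 5} hit every set.
The sets T3, T4 are pairwise disjoint, so any hitting set needs a separate point for each — at least 2. Hence 2 is optimal.

2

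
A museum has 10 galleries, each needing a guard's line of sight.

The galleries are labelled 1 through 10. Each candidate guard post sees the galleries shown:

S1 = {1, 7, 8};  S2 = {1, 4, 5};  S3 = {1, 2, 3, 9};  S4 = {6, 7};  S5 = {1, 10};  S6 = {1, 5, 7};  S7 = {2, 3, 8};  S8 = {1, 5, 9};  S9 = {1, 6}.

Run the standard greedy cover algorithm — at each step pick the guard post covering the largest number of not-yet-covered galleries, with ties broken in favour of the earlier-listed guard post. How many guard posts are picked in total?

5

Greedy: pick S3 (covers 4 new) → pick S1 (covers 2 new) → pick S2 (covers 2 new) → pick S4 (covers 1 new) → pick S5 (covers 1 new). Total picks: 5.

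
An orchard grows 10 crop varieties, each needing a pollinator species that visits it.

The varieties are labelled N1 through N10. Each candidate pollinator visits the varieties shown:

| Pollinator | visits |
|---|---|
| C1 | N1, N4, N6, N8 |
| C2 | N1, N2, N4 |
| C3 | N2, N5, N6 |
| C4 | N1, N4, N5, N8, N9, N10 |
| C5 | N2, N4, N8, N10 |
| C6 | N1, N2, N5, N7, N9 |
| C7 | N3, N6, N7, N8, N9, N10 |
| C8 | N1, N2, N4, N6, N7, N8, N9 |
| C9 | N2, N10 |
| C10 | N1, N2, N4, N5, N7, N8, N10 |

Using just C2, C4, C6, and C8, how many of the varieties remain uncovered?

Union of C2, C4, C6, C8 = {N1, N2, N4, N5, N6, N7, N8, N9, N10}.
Not covered: N3 — 1 variety.

1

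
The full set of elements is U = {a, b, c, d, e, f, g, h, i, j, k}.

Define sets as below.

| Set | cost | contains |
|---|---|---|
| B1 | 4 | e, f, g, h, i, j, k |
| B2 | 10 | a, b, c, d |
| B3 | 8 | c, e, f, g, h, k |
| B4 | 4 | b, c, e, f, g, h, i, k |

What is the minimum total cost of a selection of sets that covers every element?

B1, B2 together cover every element (B1 ∪ B2 = {a, b, c, d, e, f, g, h, i, j, k}); total cost 4 + 10 = 14.
The greedy pick B4, B1, B2 costs 18; no covering selection beats 14.

14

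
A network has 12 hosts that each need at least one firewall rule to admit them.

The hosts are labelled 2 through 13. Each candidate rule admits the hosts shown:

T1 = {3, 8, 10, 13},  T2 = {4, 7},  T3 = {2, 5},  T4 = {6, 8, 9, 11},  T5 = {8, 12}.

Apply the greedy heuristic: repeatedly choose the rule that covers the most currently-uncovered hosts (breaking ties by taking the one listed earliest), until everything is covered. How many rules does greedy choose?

Greedy: pick T1 (covers 4 new) → pick T4 (covers 3 new) → pick T2 (covers 2 new) → pick T3 (covers 2 new) → pick T5 (covers 1 new). Total picks: 5.

5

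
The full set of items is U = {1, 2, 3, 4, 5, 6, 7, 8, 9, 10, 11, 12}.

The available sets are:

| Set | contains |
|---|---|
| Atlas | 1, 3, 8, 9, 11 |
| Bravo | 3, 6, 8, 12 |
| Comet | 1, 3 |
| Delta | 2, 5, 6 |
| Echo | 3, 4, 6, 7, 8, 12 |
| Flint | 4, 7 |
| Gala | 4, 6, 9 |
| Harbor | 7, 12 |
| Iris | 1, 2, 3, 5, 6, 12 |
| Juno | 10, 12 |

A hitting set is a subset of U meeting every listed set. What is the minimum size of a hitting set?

Take H = {2, 3, 4, 12}. Each listed set contains at least one of these, so H is a hitting set of size 4.
The sets Comet, Delta, Flint, Juno are pairwise disjoint, so any hitting set needs a separate item for each — at least 4. Hence 4 is optimal.

4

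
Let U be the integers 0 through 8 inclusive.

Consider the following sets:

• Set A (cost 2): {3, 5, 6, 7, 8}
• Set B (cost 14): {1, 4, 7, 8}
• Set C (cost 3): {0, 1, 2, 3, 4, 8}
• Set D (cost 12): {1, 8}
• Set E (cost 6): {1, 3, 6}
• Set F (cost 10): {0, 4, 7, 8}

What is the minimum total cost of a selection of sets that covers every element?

5

A, C together cover every element (A ∪ C = {0, 1, 2, 3, 4, 5, 6, 7, 8}); total cost 2 + 3 = 5.
No covering selection has total cost below 5.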